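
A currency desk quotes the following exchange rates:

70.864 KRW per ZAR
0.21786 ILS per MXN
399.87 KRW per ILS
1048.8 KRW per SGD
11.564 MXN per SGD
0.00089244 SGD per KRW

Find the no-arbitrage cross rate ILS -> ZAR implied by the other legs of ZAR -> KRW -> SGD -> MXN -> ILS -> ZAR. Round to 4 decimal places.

6.2764

Known legs of the cycle: 70.864 × 0.00089244 × 11.564 × 0.21786 = 0.1593273279668120064
For no arbitrage the full-cycle product must be 1, so the missing rate is 1 / 0.1593273279668120064 ≈ 6.276387.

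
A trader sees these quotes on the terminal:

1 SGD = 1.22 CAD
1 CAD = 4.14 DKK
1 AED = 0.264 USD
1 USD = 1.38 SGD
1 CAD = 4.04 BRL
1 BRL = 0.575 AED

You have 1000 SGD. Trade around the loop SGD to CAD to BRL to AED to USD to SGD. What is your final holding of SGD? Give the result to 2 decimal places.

1032.50

1000 SGD × 1.22 = 1220 CAD
1220 CAD × 4.04 = 4928.8 BRL
4928.8 BRL × 0.575 = 2834.06 AED
2834.06 AED × 0.264 = 748.19184 USD
748.19184 USD × 1.38 = 1032.5047392 SGD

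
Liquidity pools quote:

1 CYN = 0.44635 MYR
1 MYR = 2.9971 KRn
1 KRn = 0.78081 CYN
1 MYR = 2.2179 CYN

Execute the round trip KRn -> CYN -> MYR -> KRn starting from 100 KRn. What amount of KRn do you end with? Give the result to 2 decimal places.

100 KRn × 0.78081 = 78.081 CYN
78.081 CYN × 0.44635 = 34.85145435 MYR
34.85145435 MYR × 2.9971 = 104.453293832385 KRn

104.45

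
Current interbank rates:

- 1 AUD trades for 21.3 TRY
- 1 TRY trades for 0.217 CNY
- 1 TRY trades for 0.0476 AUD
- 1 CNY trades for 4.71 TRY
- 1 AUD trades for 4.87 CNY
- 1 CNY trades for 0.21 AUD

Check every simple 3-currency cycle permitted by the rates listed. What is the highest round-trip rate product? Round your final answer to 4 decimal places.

1.0918

CNY→TRY→AUD→CNY: 4.71 × 0.0476 × 4.87 = 1.09183
CNY→AUD→TRY→CNY: 0.21 × 21.3 × 0.217 = 0.97064
Maximum is CNY→TRY→AUD→CNY at 1.0918; arbitrage exists.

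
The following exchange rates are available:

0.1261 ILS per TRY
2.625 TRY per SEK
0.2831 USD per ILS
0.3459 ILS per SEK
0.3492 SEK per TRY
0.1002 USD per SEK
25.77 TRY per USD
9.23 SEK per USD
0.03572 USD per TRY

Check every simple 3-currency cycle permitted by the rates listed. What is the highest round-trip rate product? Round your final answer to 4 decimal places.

0.9200

TRY→ILS→USD→TRY: 0.1261 × 0.2831 × 25.77 = 0.91996
USD→SEK→ILS→USD: 9.23 × 0.3459 × 0.2831 = 0.90384
TRY→SEK→USD→TRY: 0.3492 × 0.1002 × 25.77 = 0.90169
TRY→USD→SEK→TRY: 0.03572 × 9.23 × 2.625 = 0.86545
Maximum is TRY→ILS→USD→TRY at 0.9200; no arbitrage — every cycle loses value.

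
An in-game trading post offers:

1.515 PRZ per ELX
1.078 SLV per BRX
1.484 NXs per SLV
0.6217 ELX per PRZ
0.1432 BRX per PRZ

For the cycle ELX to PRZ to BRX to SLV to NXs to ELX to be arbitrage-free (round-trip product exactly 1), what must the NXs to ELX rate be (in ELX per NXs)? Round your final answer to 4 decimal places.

2.8813

Known legs of the cycle: 1.515 × 0.1432 × 1.078 × 1.484 = 0.347062996896
For no arbitrage the full-cycle product must be 1, so the missing rate is 1 / 0.347062996896 ≈ 2.881321.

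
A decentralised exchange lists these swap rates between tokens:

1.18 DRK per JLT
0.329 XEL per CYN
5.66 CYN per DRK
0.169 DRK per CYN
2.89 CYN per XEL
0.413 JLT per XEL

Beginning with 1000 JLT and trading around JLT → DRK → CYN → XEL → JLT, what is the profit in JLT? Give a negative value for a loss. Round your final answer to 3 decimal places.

1000 JLT × 1.18 = 1180 DRK
1180 DRK × 5.66 = 6678.8 CYN
6678.8 CYN × 0.329 = 2197.3252 XEL
2197.3252 XEL × 0.413 = 907.4953076 JLT
Net change: 907.4953076 − 1000 = -92.5046924 JLT

-92.505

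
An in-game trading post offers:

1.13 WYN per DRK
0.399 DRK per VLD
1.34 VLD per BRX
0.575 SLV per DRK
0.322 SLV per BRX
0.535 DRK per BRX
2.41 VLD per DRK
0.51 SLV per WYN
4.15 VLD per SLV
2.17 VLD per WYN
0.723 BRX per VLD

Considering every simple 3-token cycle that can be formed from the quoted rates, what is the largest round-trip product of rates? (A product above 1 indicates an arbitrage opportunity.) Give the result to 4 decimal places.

WYN→VLD→DRK→WYN: 2.17 × 0.399 × 1.13 = 0.97839
BRX→SLV→VLD→BRX: 0.322 × 4.15 × 0.723 = 0.96614
SLV→VLD→DRK→SLV: 4.15 × 0.399 × 0.575 = 0.95211
BRX→DRK→VLD→BRX: 0.535 × 2.41 × 0.723 = 0.93220
Maximum is WYN→VLD→DRK→WYN at 0.9784; no arbitrage — every cycle loses value.

0.9784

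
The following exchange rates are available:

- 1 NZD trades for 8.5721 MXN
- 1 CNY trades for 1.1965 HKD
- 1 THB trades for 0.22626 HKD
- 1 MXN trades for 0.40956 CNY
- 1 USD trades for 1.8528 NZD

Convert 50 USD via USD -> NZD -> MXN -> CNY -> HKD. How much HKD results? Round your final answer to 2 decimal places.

389.15

50 USD × 1.8528 = 92.64 NZD
92.64 NZD × 8.5721 = 794.119344 MXN
794.119344 MXN × 0.40956 = 325.23951852864 CNY
325.23951852864 CNY × 1.1965 = 389.14908391951776 HKD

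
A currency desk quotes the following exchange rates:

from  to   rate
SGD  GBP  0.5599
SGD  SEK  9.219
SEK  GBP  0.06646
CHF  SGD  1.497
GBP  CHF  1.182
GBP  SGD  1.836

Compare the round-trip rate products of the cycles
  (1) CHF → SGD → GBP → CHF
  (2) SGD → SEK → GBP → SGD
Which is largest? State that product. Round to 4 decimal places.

1.1249

(1) 1.497 × 0.5599 × 1.182 = 0.99072
(2) 9.219 × 0.06646 × 1.836 = 1.12491
Highest is cycle (2) at 1.1249 (>1, arbitrage).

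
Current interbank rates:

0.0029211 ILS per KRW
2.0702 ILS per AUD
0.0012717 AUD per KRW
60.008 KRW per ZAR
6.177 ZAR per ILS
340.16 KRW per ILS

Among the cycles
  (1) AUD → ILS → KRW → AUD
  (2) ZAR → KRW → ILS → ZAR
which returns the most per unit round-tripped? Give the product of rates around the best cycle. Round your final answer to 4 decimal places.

1.0828

(1) 2.0702 × 340.16 × 0.0012717 = 0.89553
(2) 60.008 × 0.0029211 × 6.177 = 1.08276
Highest is cycle (2) at 1.0828 (>1, arbitrage).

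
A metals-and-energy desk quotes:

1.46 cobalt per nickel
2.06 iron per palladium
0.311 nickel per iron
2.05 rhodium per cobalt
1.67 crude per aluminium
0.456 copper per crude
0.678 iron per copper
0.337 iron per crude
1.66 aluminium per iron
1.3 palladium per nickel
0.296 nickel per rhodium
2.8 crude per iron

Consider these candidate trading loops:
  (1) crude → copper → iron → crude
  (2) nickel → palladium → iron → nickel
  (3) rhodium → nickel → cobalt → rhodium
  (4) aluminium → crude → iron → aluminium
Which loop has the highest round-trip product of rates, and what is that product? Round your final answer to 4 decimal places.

0.9342

(1) 0.456 × 0.678 × 2.8 = 0.86567
(2) 1.3 × 2.06 × 0.311 = 0.83286
(3) 0.296 × 1.46 × 2.05 = 0.88593
(4) 1.67 × 0.337 × 1.66 = 0.93423
Highest is cycle (4) at 0.9342 (≤1, no arbitrage).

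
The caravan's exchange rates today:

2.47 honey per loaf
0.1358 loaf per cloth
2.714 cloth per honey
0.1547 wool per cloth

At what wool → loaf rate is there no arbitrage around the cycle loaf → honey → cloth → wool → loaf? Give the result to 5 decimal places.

0.96428

Known legs of the cycle: 2.47 × 2.714 × 0.1547 = 1.037043826
For no arbitrage the full-cycle product must be 1, so the missing rate is 1 / 1.037043826 ≈ 0.9642794.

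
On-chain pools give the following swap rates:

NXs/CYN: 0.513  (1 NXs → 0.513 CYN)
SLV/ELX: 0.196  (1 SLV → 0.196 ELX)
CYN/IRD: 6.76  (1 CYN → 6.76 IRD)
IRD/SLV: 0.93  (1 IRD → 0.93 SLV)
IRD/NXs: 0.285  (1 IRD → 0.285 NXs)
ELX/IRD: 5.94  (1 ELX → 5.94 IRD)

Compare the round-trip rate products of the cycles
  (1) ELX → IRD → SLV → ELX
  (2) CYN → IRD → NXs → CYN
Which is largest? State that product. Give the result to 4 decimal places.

1.0827

(1) 5.94 × 0.93 × 0.196 = 1.08274
(2) 6.76 × 0.285 × 0.513 = 0.98835
Highest is cycle (1) at 1.0827 (>1, arbitrage).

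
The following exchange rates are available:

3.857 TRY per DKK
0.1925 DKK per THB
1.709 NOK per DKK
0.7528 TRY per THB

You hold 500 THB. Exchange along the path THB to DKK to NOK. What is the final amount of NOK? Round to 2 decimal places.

500 THB × 0.1925 = 96.25 DKK
96.25 DKK × 1.709 = 164.49125 NOK

164.49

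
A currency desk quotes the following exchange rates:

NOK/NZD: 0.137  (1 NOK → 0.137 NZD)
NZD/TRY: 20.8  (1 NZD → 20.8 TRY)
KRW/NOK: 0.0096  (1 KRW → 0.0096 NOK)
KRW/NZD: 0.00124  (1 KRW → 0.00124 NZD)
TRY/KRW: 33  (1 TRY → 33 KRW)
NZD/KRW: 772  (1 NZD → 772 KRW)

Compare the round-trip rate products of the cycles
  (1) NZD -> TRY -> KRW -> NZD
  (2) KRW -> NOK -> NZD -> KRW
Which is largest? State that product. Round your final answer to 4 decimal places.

1.0153

(1) 20.8 × 33 × 0.00124 = 0.85114
(2) 0.0096 × 0.137 × 772 = 1.01533
Highest is cycle (2) at 1.0153 (>1, arbitrage).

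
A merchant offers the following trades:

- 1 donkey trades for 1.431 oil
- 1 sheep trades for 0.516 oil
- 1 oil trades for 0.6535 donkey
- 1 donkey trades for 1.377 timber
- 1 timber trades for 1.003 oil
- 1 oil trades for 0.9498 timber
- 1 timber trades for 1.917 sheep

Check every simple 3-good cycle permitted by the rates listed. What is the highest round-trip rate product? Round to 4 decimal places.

0.9395

oil→timber→sheep→oil: 0.9498 × 1.917 × 0.516 = 0.93952
oil→donkey→timber→oil: 0.6535 × 1.377 × 1.003 = 0.90257
Maximum is oil→timber→sheep→oil at 0.9395; no arbitrage — every cycle loses value.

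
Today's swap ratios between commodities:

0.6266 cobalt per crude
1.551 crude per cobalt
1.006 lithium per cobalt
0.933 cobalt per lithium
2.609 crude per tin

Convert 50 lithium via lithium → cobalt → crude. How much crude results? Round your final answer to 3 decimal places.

72.354

50 lithium × 0.933 = 46.65 cobalt
46.65 cobalt × 1.551 = 72.35415 crude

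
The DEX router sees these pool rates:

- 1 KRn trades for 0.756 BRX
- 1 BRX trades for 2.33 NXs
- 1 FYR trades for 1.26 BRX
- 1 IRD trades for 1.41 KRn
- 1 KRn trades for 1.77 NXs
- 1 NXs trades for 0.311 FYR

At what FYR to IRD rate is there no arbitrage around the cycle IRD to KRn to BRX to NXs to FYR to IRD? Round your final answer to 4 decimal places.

Known legs of the cycle: 1.41 × 0.756 × 2.33 × 0.311 = 0.7724265948
For no arbitrage the full-cycle product must be 1, so the missing rate is 1 / 0.7724265948 ≈ 1.294621.

1.2946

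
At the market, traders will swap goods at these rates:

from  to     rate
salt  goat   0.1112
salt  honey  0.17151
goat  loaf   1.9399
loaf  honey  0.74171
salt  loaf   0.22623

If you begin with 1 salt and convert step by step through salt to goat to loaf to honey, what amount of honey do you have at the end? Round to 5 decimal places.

0.16000

1 salt × 0.1112 = 0.1112 goat
0.1112 goat × 1.9399 = 0.21571688 loaf
0.21571688 loaf × 0.74171 = 0.1599993670648 honey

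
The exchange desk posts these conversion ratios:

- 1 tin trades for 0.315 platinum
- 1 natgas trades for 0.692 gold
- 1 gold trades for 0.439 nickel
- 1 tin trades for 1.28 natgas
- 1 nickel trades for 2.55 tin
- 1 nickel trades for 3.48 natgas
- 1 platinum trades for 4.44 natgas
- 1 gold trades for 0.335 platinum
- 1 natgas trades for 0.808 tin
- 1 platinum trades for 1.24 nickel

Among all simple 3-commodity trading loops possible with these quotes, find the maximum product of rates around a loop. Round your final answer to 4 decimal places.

1.1301

tin→platinum→natgas→tin: 0.315 × 4.44 × 0.808 = 1.13007
nickel→natgas→gold→nickel: 3.48 × 0.692 × 0.439 = 1.05718
natgas→gold→platinum→natgas: 0.692 × 0.335 × 4.44 = 1.02928
tin→platinum→nickel→tin: 0.315 × 1.24 × 2.55 = 0.99603
Maximum is tin→platinum→natgas→tin at 1.1301; arbitrage exists.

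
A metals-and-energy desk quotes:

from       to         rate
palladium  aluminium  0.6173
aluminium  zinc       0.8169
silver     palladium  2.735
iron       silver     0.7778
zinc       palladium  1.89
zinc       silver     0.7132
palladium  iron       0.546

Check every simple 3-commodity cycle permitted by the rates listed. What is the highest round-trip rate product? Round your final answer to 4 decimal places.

palladium→iron→silver→palladium: 0.546 × 0.7778 × 2.735 = 1.16150
palladium→aluminium→zinc→palladium: 0.6173 × 0.8169 × 1.89 = 0.95307
Maximum is palladium→iron→silver→palladium at 1.1615; arbitrage exists.

1.1615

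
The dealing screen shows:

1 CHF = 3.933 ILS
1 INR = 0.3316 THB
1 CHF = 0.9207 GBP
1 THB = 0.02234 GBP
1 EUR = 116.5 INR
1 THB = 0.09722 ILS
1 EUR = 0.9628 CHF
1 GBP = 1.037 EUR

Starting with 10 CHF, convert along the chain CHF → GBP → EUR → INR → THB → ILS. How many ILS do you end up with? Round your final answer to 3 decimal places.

35.859

10 CHF × 0.9207 = 9.207 GBP
9.207 GBP × 1.037 = 9.547659 EUR
9.547659 EUR × 116.5 = 1112.3022735 INR
1112.3022735 INR × 0.3316 = 368.8394338926 THB
368.8394338926 THB × 0.09722 = 35.858569763038572 ILS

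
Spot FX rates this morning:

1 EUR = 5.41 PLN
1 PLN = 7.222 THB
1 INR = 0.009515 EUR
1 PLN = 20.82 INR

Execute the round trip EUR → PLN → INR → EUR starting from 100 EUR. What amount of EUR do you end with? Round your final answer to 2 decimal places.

107.17

100 EUR × 5.41 = 541 PLN
541 PLN × 20.82 = 11263.62 INR
11263.62 INR × 0.009515 = 107.1733443 EUR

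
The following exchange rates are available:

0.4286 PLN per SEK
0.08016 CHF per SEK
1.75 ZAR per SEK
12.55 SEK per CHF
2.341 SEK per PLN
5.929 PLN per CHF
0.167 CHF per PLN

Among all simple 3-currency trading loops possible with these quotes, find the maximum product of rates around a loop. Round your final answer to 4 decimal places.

PLN→SEK→CHF→PLN: 2.341 × 0.08016 × 5.929 = 1.11260
PLN→CHF→SEK→PLN: 0.167 × 12.55 × 0.4286 = 0.89828
Maximum is PLN→SEK→CHF→PLN at 1.1126; arbitrage exists.

1.1126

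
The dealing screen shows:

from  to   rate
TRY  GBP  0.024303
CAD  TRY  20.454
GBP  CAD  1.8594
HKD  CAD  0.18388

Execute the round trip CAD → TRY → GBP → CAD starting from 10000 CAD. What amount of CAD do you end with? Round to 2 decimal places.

9242.96

10000 CAD × 20.454 = 204540 TRY
204540 TRY × 0.024303 = 4970.93562 GBP
4970.93562 GBP × 1.8594 = 9242.957691828 CAD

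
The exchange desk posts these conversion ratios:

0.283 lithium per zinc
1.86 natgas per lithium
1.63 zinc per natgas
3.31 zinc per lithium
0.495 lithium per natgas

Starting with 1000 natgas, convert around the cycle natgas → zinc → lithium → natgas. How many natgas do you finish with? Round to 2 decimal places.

1000 natgas × 1.63 = 1630 zinc
1630 zinc × 0.283 = 461.29 lithium
461.29 lithium × 1.86 = 857.9994 natgas

858.00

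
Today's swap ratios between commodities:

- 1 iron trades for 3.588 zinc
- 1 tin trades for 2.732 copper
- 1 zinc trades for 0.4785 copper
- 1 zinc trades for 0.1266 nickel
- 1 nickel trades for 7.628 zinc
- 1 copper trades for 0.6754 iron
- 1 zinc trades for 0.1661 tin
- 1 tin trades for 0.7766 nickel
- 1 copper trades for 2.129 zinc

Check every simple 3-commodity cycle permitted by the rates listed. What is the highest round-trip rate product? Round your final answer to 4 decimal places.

1.1596

iron→zinc→copper→iron: 3.588 × 0.4785 × 0.6754 = 1.15957
zinc→tin→nickel→zinc: 0.1661 × 0.7766 × 7.628 = 0.98396
copper→zinc→tin→copper: 2.129 × 0.1661 × 2.732 = 0.96611
Maximum is iron→zinc→copper→iron at 1.1596; arbitrage exists.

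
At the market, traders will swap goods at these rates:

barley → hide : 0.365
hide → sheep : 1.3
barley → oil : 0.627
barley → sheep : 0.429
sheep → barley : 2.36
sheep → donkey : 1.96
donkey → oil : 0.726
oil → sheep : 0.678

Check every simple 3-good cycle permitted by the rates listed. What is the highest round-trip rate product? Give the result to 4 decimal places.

1.1198

hide→sheep→barley→hide: 1.3 × 2.36 × 0.365 = 1.11982
barley→oil→sheep→barley: 0.627 × 0.678 × 2.36 = 1.00325
donkey→oil→sheep→donkey: 0.726 × 0.678 × 1.96 = 0.96477
Maximum is hide→sheep→barley→hide at 1.1198; arbitrage exists.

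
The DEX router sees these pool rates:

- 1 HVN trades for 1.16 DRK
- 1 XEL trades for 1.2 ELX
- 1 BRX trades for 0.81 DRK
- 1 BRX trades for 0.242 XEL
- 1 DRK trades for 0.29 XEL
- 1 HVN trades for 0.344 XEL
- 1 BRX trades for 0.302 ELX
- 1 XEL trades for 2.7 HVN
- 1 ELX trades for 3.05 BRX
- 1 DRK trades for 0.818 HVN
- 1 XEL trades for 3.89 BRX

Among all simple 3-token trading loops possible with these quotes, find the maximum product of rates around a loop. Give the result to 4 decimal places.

DRK→XEL→BRX→DRK: 0.29 × 3.89 × 0.81 = 0.91376
DRK→XEL→HVN→DRK: 0.29 × 2.7 × 1.16 = 0.90828
XEL→ELX→BRX→XEL: 1.2 × 3.05 × 0.242 = 0.88572
Maximum is DRK→XEL→BRX→DRK at 0.9138; no arbitrage — every cycle loses value.

0.9138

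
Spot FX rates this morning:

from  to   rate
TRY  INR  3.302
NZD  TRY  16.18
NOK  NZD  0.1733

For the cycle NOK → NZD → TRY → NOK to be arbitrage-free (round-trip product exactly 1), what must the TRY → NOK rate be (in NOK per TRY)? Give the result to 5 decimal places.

0.35663

Known legs of the cycle: 0.1733 × 16.18 = 2.803994
For no arbitrage the full-cycle product must be 1, so the missing rate is 1 / 2.803994 ≈ 0.3566341.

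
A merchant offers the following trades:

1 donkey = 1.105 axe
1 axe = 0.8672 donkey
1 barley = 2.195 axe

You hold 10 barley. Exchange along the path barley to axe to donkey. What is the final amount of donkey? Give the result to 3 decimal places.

19.035

10 barley × 2.195 = 21.95 axe
21.95 axe × 0.8672 = 19.03504 donkey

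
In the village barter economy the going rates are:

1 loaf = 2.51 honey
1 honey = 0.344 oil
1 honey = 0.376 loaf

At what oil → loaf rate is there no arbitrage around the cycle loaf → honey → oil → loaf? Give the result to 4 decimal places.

1.1582

Known legs of the cycle: 2.51 × 0.344 = 0.86344
For no arbitrage the full-cycle product must be 1, so the missing rate is 1 / 0.86344 ≈ 1.158158.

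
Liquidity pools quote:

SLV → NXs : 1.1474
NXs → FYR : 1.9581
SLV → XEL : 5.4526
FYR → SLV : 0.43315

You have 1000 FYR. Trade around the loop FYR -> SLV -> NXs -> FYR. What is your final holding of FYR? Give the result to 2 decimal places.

1000 FYR × 0.43315 = 433.15 SLV
433.15 SLV × 1.1474 = 496.99631 NXs
496.99631 NXs × 1.9581 = 973.168474611 FYR

973.17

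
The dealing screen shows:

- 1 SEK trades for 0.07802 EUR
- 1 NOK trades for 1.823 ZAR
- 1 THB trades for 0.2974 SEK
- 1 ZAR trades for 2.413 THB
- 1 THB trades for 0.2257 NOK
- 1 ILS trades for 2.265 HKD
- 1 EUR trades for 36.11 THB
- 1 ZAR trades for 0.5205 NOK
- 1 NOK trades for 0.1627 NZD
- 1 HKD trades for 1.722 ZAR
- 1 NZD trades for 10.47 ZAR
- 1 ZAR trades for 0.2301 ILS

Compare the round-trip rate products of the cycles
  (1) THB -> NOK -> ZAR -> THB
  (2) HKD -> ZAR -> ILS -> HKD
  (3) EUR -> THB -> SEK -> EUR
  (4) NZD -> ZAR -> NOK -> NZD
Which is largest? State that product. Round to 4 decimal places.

0.9928

(1) 0.2257 × 1.823 × 2.413 = 0.99283
(2) 1.722 × 0.2301 × 2.265 = 0.89747
(3) 36.11 × 0.2974 × 0.07802 = 0.83787
(4) 10.47 × 0.5205 × 0.1627 = 0.88666
Highest is cycle (1) at 0.9928 (≤1, no arbitrage).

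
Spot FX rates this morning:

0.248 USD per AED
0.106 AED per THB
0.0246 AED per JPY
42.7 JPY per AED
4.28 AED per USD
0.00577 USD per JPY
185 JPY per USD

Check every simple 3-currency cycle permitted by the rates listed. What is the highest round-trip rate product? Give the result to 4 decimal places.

USD→JPY→AED→USD: 185 × 0.0246 × 0.248 = 1.12865
USD→AED→JPY→USD: 4.28 × 42.7 × 0.00577 = 1.05450
Maximum is USD→JPY→AED→USD at 1.1286; arbitrage exists.

1.1286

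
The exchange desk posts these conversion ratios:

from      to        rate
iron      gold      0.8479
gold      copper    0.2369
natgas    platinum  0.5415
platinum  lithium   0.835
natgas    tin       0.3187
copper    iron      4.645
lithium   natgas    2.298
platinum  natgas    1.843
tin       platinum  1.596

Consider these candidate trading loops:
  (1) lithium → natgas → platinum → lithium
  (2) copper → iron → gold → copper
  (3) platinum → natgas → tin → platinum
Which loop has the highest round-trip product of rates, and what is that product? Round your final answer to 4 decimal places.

(1) 2.298 × 0.5415 × 0.835 = 1.03905
(2) 4.645 × 0.8479 × 0.2369 = 0.93303
(3) 1.843 × 0.3187 × 1.596 = 0.93743
Highest is cycle (1) at 1.0390 (>1, arbitrage).

1.0390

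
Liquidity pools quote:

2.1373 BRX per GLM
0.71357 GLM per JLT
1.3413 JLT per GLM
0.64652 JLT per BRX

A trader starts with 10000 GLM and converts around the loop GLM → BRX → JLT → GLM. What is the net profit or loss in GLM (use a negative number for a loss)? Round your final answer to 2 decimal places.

-139.84

10000 GLM × 2.1373 = 21373 BRX
21373 BRX × 0.64652 = 13818.07196 JLT
13818.07196 JLT × 0.71357 = 9860.1616084972 GLM
Net change: 9860.1616084972 − 10000 = -139.8383915028 GLM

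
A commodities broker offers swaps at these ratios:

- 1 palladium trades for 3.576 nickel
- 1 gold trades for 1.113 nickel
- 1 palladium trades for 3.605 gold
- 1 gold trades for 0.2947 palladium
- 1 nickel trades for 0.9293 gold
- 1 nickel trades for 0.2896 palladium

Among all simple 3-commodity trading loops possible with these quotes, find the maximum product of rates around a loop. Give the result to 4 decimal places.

nickel→palladium→gold→nickel: 0.2896 × 3.605 × 1.113 = 1.16198
nickel→gold→palladium→nickel: 0.9293 × 0.2947 × 3.576 = 0.97934
Maximum is nickel→palladium→gold→nickel at 1.1620; arbitrage exists.

1.1620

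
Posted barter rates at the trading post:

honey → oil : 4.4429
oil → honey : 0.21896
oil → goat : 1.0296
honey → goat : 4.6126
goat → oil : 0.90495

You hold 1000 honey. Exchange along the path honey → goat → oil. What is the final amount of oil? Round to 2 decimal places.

1000 honey × 4.6126 = 4612.6 goat
4612.6 goat × 0.90495 = 4174.17237 oil

4174.17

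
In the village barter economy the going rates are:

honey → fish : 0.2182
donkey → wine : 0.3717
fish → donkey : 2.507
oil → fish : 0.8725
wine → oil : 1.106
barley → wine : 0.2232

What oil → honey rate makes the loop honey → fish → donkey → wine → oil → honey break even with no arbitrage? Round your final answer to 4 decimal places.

Known legs of the cycle: 0.2182 × 2.507 × 0.3717 × 1.106 = 0.22488307354548
For no arbitrage the full-cycle product must be 1, so the missing rate is 1 / 0.22488307354548 ≈ 4.446755.

4.4468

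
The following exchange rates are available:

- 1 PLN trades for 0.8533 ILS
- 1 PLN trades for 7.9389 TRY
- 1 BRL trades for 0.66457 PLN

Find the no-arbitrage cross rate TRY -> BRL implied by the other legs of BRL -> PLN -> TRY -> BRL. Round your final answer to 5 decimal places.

Known legs of the cycle: 0.66457 × 7.9389 = 5.275954773
For no arbitrage the full-cycle product must be 1, so the missing rate is 1 / 5.275954773 ≈ 0.1895392.

0.18954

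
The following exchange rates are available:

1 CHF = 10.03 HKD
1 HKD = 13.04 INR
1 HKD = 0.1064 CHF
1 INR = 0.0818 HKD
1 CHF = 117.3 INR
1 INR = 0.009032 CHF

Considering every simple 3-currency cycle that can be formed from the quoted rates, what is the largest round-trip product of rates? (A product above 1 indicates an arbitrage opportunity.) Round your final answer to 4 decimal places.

CHF→HKD→INR→CHF: 10.03 × 13.04 × 0.009032 = 1.18131
CHF→INR→HKD→CHF: 117.3 × 0.0818 × 0.1064 = 1.02092
Maximum is CHF→HKD→INR→CHF at 1.1813; arbitrage exists.

1.1813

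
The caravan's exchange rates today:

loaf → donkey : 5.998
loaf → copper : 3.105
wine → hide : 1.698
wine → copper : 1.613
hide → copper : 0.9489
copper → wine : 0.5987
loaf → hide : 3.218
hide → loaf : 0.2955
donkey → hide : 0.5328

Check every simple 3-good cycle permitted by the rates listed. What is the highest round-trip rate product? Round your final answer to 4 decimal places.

0.9646

hide→copper→wine→hide: 0.9489 × 0.5987 × 1.698 = 0.96464
donkey→hide→loaf→donkey: 0.5328 × 0.2955 × 5.998 = 0.94434
Maximum is hide→copper→wine→hide at 0.9646; no arbitrage — every cycle loses value.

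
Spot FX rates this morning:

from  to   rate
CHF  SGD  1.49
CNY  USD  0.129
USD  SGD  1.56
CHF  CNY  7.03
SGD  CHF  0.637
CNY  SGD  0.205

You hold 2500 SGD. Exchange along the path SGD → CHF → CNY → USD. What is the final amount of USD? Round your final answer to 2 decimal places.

2500 SGD × 0.637 = 1592.5 CHF
1592.5 CHF × 7.03 = 11195.275 CNY
11195.275 CNY × 0.129 = 1444.190475 USD

1444.19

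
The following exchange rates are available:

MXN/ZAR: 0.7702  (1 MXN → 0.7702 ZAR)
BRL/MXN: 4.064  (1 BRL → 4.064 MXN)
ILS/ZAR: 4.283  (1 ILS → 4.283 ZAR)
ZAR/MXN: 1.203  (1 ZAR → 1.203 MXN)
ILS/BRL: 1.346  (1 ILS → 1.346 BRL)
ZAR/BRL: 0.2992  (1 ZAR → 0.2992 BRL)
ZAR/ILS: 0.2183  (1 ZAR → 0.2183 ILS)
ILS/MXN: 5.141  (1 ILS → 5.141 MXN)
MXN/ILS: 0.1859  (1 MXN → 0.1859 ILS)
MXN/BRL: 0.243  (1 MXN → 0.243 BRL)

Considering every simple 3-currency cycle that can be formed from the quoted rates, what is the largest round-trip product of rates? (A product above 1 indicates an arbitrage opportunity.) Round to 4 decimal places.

1.0169

ILS→BRL→MXN→ILS: 1.346 × 4.064 × 0.1859 = 1.01690
ILS→ZAR→MXN→ILS: 4.283 × 1.203 × 0.1859 = 0.95784
BRL→MXN→ZAR→BRL: 4.064 × 0.7702 × 0.2992 = 0.93652
ILS→MXN→ZAR→ILS: 5.141 × 0.7702 × 0.2183 = 0.86438
Maximum is ILS→BRL→MXN→ILS at 1.0169; arbitrage exists.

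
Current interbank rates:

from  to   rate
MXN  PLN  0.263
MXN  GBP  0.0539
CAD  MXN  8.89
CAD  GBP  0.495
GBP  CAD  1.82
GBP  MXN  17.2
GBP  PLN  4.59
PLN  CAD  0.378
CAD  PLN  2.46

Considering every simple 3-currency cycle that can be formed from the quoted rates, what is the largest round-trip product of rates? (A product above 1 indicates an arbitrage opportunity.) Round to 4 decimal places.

0.8838

MXN→PLN→CAD→MXN: 0.263 × 0.378 × 8.89 = 0.88379
MXN→GBP→CAD→MXN: 0.0539 × 1.82 × 8.89 = 0.87209
PLN→CAD→GBP→PLN: 0.378 × 0.495 × 4.59 = 0.85883
Maximum is MXN→PLN→CAD→MXN at 0.8838; no arbitrage — every cycle loses value.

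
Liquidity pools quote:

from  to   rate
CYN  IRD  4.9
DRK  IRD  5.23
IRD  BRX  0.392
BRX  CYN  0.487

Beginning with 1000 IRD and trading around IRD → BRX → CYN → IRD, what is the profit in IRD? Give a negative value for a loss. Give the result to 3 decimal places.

1000 IRD × 0.392 = 392 BRX
392 BRX × 0.487 = 190.904 CYN
190.904 CYN × 4.9 = 935.4296 IRD
Net change: 935.4296 − 1000 = -64.5704 IRD

-64.570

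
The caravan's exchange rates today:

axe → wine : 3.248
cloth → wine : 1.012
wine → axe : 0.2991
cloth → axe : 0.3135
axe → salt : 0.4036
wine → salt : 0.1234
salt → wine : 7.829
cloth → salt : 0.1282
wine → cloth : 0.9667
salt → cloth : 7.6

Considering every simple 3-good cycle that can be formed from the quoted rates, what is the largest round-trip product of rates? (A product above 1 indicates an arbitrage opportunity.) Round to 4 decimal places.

0.9843

axe→wine→cloth→axe: 3.248 × 0.9667 × 0.3135 = 0.98434
cloth→salt→wine→cloth: 0.1282 × 7.829 × 0.9667 = 0.97026
axe→salt→cloth→axe: 0.4036 × 7.6 × 0.3135 = 0.96162
cloth→wine→salt→cloth: 1.012 × 0.1234 × 7.6 = 0.94909
axe→salt→wine→axe: 0.4036 × 7.829 × 0.2991 = 0.94509
Maximum is axe→wine→cloth→axe at 0.9843; no arbitrage — every cycle loses value.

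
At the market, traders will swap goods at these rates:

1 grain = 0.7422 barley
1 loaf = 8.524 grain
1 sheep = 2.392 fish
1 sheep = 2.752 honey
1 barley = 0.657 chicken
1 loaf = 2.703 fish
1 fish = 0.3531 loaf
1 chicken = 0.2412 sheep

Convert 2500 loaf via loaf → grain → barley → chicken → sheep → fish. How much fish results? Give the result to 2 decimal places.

2500 loaf × 8.524 = 21310 grain
21310 grain × 0.7422 = 15816.282 barley
15816.282 barley × 0.657 = 10391.297274 chicken
10391.297274 chicken × 0.2412 = 2506.3809024888 sheep
2506.3809024888 sheep × 2.392 = 5995.2631187532096 fish

5995.26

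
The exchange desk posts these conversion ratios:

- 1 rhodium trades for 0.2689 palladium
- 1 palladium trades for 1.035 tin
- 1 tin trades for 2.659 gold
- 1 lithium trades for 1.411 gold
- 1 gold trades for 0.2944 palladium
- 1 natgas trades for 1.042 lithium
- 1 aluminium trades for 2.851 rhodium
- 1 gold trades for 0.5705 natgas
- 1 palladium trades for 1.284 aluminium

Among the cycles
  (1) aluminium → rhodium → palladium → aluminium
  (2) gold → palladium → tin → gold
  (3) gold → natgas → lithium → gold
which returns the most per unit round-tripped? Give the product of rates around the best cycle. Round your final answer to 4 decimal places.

(1) 2.851 × 0.2689 × 1.284 = 0.98436
(2) 0.2944 × 1.035 × 2.659 = 0.81021
(3) 0.5705 × 1.042 × 1.411 = 0.83878
Highest is cycle (1) at 0.9844 (≤1, no arbitrage).

0.9844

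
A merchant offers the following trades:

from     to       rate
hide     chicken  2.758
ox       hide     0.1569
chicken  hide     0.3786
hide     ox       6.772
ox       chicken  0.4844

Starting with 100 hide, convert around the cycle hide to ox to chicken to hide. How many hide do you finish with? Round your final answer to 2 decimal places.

124.19

100 hide × 6.772 = 677.2 ox
677.2 ox × 0.4844 = 328.03568 chicken
328.03568 chicken × 0.3786 = 124.194308448 hide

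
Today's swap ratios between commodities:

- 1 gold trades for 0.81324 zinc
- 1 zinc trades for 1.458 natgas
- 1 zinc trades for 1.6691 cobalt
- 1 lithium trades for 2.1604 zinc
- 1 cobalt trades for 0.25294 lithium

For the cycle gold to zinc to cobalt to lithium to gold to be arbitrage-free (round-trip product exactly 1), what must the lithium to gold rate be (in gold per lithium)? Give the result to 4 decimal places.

Known legs of the cycle: 0.81324 × 1.6691 × 0.25294 = 0.34333541491896
For no arbitrage the full-cycle product must be 1, so the missing rate is 1 / 0.34333541491896 ≈ 2.912604.

2.9126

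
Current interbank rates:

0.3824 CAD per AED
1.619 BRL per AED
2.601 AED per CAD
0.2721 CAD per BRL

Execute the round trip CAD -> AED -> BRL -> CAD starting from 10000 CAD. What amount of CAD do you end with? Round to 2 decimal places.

11458.18

10000 CAD × 2.601 = 26010 AED
26010 AED × 1.619 = 42110.19 BRL
42110.19 BRL × 0.2721 = 11458.182699 CAD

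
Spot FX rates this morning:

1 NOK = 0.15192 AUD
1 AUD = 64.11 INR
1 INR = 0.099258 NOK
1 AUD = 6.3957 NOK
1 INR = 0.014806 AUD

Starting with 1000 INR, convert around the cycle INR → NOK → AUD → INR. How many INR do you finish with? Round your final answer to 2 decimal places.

966.73

1000 INR × 0.099258 = 99.258 NOK
99.258 NOK × 0.15192 = 15.07927536 AUD
15.07927536 AUD × 64.11 = 966.7323433296 INR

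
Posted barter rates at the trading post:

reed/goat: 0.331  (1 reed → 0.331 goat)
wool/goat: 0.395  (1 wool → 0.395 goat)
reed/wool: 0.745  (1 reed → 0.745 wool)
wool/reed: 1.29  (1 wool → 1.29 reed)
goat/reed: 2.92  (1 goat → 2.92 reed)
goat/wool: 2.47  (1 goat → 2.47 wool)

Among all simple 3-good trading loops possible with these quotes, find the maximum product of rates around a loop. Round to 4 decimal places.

goat→wool→reed→goat: 2.47 × 1.29 × 0.331 = 1.05467
goat→reed→wool→goat: 2.92 × 0.745 × 0.395 = 0.85928
Maximum is goat→wool→reed→goat at 1.0547; arbitrage exists.

1.0547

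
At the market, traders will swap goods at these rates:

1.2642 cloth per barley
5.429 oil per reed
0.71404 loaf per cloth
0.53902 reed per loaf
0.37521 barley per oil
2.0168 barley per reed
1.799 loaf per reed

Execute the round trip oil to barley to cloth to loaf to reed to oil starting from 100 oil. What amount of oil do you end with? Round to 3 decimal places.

99.115

100 oil × 0.37521 = 37.521 barley
37.521 barley × 1.2642 = 47.4340482 cloth
47.4340482 cloth × 0.71404 = 33.869807776728 loaf
33.869807776728 loaf × 0.53902 = 18.25650378781192656 reed
18.25650378781192656 reed × 5.429 = 99.11455906403094929424 oil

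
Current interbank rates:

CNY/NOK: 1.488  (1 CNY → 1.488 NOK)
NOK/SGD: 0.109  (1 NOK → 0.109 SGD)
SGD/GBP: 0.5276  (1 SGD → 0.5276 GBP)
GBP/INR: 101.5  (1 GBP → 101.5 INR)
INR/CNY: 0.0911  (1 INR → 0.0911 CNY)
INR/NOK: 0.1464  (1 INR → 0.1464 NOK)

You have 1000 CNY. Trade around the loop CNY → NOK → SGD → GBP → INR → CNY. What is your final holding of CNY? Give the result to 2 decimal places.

1000 CNY × 1.488 = 1488 NOK
1488 NOK × 0.109 = 162.192 SGD
162.192 SGD × 0.5276 = 85.5724992 GBP
85.5724992 GBP × 101.5 = 8685.6086688 INR
8685.6086688 INR × 0.0911 = 791.25894972768 CNY

791.26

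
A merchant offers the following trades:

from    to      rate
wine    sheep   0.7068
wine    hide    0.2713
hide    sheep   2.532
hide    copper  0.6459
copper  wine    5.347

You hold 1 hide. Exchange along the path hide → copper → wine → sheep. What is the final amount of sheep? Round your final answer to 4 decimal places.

2.4410

1 hide × 0.6459 = 0.6459 copper
0.6459 copper × 5.347 = 3.4536273 wine
3.4536273 wine × 0.7068 = 2.44102377564 sheep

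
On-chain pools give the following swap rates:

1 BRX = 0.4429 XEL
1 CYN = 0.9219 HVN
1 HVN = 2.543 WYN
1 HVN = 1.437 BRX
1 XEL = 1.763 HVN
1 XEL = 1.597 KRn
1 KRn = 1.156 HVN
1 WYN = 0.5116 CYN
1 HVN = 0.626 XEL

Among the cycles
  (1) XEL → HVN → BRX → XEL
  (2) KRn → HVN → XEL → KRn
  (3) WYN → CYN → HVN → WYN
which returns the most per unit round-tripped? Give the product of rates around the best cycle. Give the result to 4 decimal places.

1.1994

(1) 1.763 × 1.437 × 0.4429 = 1.12206
(2) 1.156 × 0.626 × 1.597 = 1.15568
(3) 0.5116 × 0.9219 × 2.543 = 1.19939
Highest is cycle (3) at 1.1994 (>1, arbitrage).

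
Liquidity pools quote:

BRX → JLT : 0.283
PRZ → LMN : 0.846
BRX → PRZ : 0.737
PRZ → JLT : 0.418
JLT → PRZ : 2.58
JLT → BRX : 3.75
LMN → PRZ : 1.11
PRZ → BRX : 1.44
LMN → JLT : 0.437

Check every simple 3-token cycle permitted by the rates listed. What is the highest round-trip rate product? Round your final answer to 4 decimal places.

JLT→BRX→PRZ→JLT: 3.75 × 0.737 × 0.418 = 1.15525
JLT→PRZ→BRX→JLT: 2.58 × 1.44 × 0.283 = 1.05140
JLT→PRZ→LMN→JLT: 2.58 × 0.846 × 0.437 = 0.95383
Maximum is JLT→BRX→PRZ→JLT at 1.1552; arbitrage exists.

1.1552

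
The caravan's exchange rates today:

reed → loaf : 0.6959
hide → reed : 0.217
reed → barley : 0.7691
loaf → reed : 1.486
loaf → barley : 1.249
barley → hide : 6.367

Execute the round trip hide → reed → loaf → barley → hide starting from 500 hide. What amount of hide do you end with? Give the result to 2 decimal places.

500 hide × 0.217 = 108.5 reed
108.5 reed × 0.6959 = 75.50515 loaf
75.50515 loaf × 1.249 = 94.30593235 barley
94.30593235 barley × 6.367 = 600.44587127245 hide

600.45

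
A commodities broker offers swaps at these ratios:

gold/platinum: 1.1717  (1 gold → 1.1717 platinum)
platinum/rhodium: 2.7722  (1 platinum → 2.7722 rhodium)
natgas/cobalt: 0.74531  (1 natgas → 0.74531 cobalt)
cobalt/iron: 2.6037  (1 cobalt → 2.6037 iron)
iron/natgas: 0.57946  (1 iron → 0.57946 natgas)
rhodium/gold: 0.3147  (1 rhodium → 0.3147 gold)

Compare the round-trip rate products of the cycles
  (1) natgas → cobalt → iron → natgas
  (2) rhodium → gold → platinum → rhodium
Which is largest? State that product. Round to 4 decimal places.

(1) 0.74531 × 2.6037 × 0.57946 = 1.12448
(2) 0.3147 × 1.1717 × 2.7722 = 1.02220
Highest is cycle (1) at 1.1245 (>1, arbitrage).

1.1245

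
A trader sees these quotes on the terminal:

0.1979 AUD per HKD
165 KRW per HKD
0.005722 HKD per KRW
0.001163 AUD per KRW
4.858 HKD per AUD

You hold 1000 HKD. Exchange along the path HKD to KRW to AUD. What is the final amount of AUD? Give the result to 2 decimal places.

191.90

1000 HKD × 165 = 165000 KRW
165000 KRW × 0.001163 = 191.895 AUD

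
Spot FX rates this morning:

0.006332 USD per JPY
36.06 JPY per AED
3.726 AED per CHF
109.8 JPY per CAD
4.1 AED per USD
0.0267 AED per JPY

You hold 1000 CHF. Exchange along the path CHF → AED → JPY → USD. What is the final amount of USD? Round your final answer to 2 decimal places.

850.76

1000 CHF × 3.726 = 3726 AED
3726 AED × 36.06 = 134359.56 JPY
134359.56 JPY × 0.006332 = 850.76473392 USD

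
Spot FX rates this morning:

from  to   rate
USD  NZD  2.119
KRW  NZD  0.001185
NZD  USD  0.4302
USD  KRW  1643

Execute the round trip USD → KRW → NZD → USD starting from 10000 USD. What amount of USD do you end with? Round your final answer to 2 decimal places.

10000 USD × 1643 = 16430000 KRW
16430000 KRW × 0.001185 = 19469.55 NZD
19469.55 NZD × 0.4302 = 8375.80041 USD

8375.80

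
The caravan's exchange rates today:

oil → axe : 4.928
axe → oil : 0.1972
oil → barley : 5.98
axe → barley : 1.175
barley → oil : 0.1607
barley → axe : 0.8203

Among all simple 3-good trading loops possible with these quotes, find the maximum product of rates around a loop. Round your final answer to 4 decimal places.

0.9673

oil→barley→axe→oil: 5.98 × 0.8203 × 0.1972 = 0.96734
oil→axe→barley→oil: 4.928 × 1.175 × 0.1607 = 0.93052
Maximum is oil→barley→axe→oil at 0.9673; no arbitrage — every cycle loses value.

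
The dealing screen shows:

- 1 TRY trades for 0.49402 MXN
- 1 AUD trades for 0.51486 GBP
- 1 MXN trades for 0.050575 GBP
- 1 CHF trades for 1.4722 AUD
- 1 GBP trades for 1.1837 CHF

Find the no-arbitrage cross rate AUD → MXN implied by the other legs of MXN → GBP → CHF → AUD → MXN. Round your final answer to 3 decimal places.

11.346

Known legs of the cycle: 0.050575 × 1.1837 × 1.4722 = 0.0881341768055
For no arbitrage the full-cycle product must be 1, so the missing rate is 1 / 0.0881341768055 ≈ 11.34634.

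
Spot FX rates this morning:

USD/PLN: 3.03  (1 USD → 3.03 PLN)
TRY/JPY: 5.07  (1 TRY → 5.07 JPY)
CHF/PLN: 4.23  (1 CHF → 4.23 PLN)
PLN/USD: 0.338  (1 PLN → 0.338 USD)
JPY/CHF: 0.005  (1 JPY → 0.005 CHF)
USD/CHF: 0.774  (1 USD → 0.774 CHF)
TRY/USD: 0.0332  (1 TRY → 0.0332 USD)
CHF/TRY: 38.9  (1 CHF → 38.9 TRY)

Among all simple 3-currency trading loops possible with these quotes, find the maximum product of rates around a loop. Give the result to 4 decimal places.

1.1066

PLN→USD→CHF→PLN: 0.338 × 0.774 × 4.23 = 1.10662
TRY→USD→CHF→TRY: 0.0332 × 0.774 × 38.9 = 0.99961
TRY→JPY→CHF→TRY: 5.07 × 0.005 × 38.9 = 0.98612
Maximum is PLN→USD→CHF→PLN at 1.1066; arbitrage exists.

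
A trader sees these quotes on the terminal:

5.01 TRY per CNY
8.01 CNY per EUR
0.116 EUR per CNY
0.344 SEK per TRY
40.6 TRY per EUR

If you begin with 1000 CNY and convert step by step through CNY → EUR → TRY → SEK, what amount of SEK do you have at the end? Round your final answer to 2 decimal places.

1620.10

1000 CNY × 0.116 = 116 EUR
116 EUR × 40.6 = 4709.6 TRY
4709.6 TRY × 0.344 = 1620.1024 SEK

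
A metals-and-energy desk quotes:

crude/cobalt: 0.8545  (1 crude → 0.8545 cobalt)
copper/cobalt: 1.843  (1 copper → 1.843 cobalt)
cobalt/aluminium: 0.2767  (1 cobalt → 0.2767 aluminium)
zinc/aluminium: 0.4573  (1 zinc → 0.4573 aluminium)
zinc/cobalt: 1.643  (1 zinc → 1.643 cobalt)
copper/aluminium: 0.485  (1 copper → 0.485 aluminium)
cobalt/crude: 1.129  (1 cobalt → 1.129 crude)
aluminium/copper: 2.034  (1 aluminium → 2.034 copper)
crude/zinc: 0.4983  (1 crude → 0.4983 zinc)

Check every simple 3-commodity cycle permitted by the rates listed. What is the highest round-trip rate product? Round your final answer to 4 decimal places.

cobalt→aluminium→copper→cobalt: 0.2767 × 2.034 × 1.843 = 1.03725
crude→zinc→cobalt→crude: 0.4983 × 1.643 × 1.129 = 0.92432
Maximum is cobalt→aluminium→copper→cobalt at 1.0373; arbitrage exists.

1.0373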